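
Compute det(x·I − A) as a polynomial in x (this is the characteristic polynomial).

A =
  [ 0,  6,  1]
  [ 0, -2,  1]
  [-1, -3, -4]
x^3 + 6*x^2 + 12*x + 8

Expanding det(x·I − A) (e.g. by cofactor expansion or by noting that A is similar to its Jordan form J, which has the same characteristic polynomial as A) gives
  χ_A(x) = x^3 + 6*x^2 + 12*x + 8
which factors as (x + 2)^3. The eigenvalues (with algebraic multiplicities) are λ = -2 with multiplicity 3.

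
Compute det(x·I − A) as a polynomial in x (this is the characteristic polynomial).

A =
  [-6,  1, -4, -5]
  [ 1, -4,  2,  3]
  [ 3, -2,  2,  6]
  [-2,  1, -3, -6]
x^4 + 14*x^3 + 72*x^2 + 162*x + 135

Expanding det(x·I − A) (e.g. by cofactor expansion or by noting that A is similar to its Jordan form J, which has the same characteristic polynomial as A) gives
  χ_A(x) = x^4 + 14*x^3 + 72*x^2 + 162*x + 135
which factors as (x + 3)^3*(x + 5). The eigenvalues (with algebraic multiplicities) are λ = -5 with multiplicity 1, λ = -3 with multiplicity 3.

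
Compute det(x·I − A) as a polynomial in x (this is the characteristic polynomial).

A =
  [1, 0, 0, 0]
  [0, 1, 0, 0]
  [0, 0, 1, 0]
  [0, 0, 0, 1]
x^4 - 4*x^3 + 6*x^2 - 4*x + 1

Expanding det(x·I − A) (e.g. by cofactor expansion or by noting that A is similar to its Jordan form J, which has the same characteristic polynomial as A) gives
  χ_A(x) = x^4 - 4*x^3 + 6*x^2 - 4*x + 1
which factors as (x - 1)^4. The eigenvalues (with algebraic multiplicities) are λ = 1 with multiplicity 4.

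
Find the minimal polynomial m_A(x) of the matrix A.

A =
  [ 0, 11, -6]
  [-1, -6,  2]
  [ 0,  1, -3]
x^3 + 9*x^2 + 27*x + 27

The characteristic polynomial is χ_A(x) = (x + 3)^3, so the eigenvalues are known. The minimal polynomial is
  m_A(x) = Π_λ (x − λ)^{k_λ}
where k_λ is the size of the *largest* Jordan block for λ (equivalently, the smallest k with (A − λI)^k v = 0 for every generalised eigenvector v of λ).

  λ = -3: largest Jordan block has size 3, contributing (x + 3)^3

So m_A(x) = (x + 3)^3 = x^3 + 9*x^2 + 27*x + 27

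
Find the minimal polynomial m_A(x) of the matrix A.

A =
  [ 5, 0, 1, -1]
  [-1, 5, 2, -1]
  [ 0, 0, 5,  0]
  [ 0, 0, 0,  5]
x^3 - 15*x^2 + 75*x - 125

The characteristic polynomial is χ_A(x) = (x - 5)^4, so the eigenvalues are known. The minimal polynomial is
  m_A(x) = Π_λ (x − λ)^{k_λ}
where k_λ is the size of the *largest* Jordan block for λ (equivalently, the smallest k with (A − λI)^k v = 0 for every generalised eigenvector v of λ).

  λ = 5: largest Jordan block has size 3, contributing (x − 5)^3

So m_A(x) = (x - 5)^3 = x^3 - 15*x^2 + 75*x - 125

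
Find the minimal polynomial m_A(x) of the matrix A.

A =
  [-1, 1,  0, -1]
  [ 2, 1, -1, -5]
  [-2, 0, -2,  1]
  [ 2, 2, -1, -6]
x^4 + 8*x^3 + 22*x^2 + 24*x + 9

The characteristic polynomial is χ_A(x) = (x + 1)^2*(x + 3)^2, so the eigenvalues are known. The minimal polynomial is
  m_A(x) = Π_λ (x − λ)^{k_λ}
where k_λ is the size of the *largest* Jordan block for λ (equivalently, the smallest k with (A − λI)^k v = 0 for every generalised eigenvector v of λ).

  λ = -3: largest Jordan block has size 2, contributing (x + 3)^2
  λ = -1: largest Jordan block has size 2, contributing (x + 1)^2

So m_A(x) = (x + 1)^2*(x + 3)^2 = x^4 + 8*x^3 + 22*x^2 + 24*x + 9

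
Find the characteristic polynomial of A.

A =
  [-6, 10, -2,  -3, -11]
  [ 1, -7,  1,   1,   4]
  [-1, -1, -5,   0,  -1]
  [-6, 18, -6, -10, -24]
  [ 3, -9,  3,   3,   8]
x^5 + 20*x^4 + 160*x^3 + 640*x^2 + 1280*x + 1024

Expanding det(x·I − A) (e.g. by cofactor expansion or by noting that A is similar to its Jordan form J, which has the same characteristic polynomial as A) gives
  χ_A(x) = x^5 + 20*x^4 + 160*x^3 + 640*x^2 + 1280*x + 1024
which factors as (x + 4)^5. The eigenvalues (with algebraic multiplicities) are λ = -4 with multiplicity 5.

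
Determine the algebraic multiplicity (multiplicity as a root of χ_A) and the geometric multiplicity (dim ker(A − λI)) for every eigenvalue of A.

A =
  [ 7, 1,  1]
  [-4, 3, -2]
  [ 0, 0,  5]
λ = 5: alg = 3, geom = 2

Step 1 — factor the characteristic polynomial to read off the algebraic multiplicities:
  χ_A(x) = (x - 5)^3

Step 2 — compute geometric multiplicities via the rank-nullity identity g(λ) = n − rank(A − λI):
  rank(A − (5)·I) = 1, so dim ker(A − (5)·I) = n − 1 = 2

Summary:
  λ = 5: algebraic multiplicity = 3, geometric multiplicity = 2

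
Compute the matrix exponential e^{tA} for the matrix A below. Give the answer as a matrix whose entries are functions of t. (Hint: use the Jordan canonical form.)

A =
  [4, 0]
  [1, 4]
e^{tA} =
  [exp(4*t), 0]
  [t*exp(4*t), exp(4*t)]

Strategy: write A = P · J · P⁻¹ where J is a Jordan canonical form, so e^{tA} = P · e^{tJ} · P⁻¹, and e^{tJ} can be computed block-by-block.

A has Jordan form
J =
  [4, 1]
  [0, 4]
(up to reordering of blocks).

Per-block formulas:
  For a 2×2 Jordan block J_2(4): exp(t · J_2(4)) = e^(4t)·(I + t·N), where N is the 2×2 nilpotent shift.

After assembling e^{tJ} and conjugating by P, we get:

e^{tA} =
  [exp(4*t), 0]
  [t*exp(4*t), exp(4*t)]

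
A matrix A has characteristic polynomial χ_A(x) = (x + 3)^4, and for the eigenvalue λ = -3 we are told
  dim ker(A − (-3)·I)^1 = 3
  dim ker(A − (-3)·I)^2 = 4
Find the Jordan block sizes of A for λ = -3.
Block sizes for λ = -3: [2, 1, 1]

From the dimensions of kernels of powers, the number of Jordan blocks of size at least j is d_j − d_{j−1} where d_j = dim ker(N^j) (with d_0 = 0). Computing the differences gives [3, 1].
The number of blocks of size exactly k is (#blocks of size ≥ k) − (#blocks of size ≥ k + 1), so the partition is: 2 block(s) of size 1, 1 block(s) of size 2.
In nonincreasing order the block sizes are [2, 1, 1].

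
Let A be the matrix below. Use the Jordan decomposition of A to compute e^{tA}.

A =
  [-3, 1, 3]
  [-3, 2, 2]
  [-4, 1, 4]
e^{tA} =
  [t^2*exp(t)/2 - 4*t*exp(t) + exp(t), t*exp(t), -t^2*exp(t)/2 + 3*t*exp(t)]
  [t^2*exp(t)/2 - 3*t*exp(t), t*exp(t) + exp(t), -t^2*exp(t)/2 + 2*t*exp(t)]
  [t^2*exp(t)/2 - 4*t*exp(t), t*exp(t), -t^2*exp(t)/2 + 3*t*exp(t) + exp(t)]

Strategy: write A = P · J · P⁻¹ where J is a Jordan canonical form, so e^{tA} = P · e^{tJ} · P⁻¹, and e^{tJ} can be computed block-by-block.

A has Jordan form
J =
  [1, 1, 0]
  [0, 1, 1]
  [0, 0, 1]
(up to reordering of blocks).

Per-block formulas:
  For a 3×3 Jordan block J_3(1): exp(t · J_3(1)) = e^(1t)·(I + t·N + (t^2/2)·N^2), where N is the 3×3 nilpotent shift.

After assembling e^{tJ} and conjugating by P, we get:

e^{tA} =
  [t^2*exp(t)/2 - 4*t*exp(t) + exp(t), t*exp(t), -t^2*exp(t)/2 + 3*t*exp(t)]
  [t^2*exp(t)/2 - 3*t*exp(t), t*exp(t) + exp(t), -t^2*exp(t)/2 + 2*t*exp(t)]
  [t^2*exp(t)/2 - 4*t*exp(t), t*exp(t), -t^2*exp(t)/2 + 3*t*exp(t) + exp(t)]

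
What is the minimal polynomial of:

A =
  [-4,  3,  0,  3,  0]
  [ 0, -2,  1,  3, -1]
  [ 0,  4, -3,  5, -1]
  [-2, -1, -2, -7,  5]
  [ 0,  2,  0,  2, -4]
x^3 + 12*x^2 + 48*x + 64

The characteristic polynomial is χ_A(x) = (x + 4)^5, so the eigenvalues are known. The minimal polynomial is
  m_A(x) = Π_λ (x − λ)^{k_λ}
where k_λ is the size of the *largest* Jordan block for λ (equivalently, the smallest k with (A − λI)^k v = 0 for every generalised eigenvector v of λ).

  λ = -4: largest Jordan block has size 3, contributing (x + 4)^3

So m_A(x) = (x + 4)^3 = x^3 + 12*x^2 + 48*x + 64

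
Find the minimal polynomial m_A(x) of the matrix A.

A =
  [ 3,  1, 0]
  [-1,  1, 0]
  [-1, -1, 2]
x^2 - 4*x + 4

The characteristic polynomial is χ_A(x) = (x - 2)^3, so the eigenvalues are known. The minimal polynomial is
  m_A(x) = Π_λ (x − λ)^{k_λ}
where k_λ is the size of the *largest* Jordan block for λ (equivalently, the smallest k with (A − λI)^k v = 0 for every generalised eigenvector v of λ).

  λ = 2: largest Jordan block has size 2, contributing (x − 2)^2

So m_A(x) = (x - 2)^2 = x^2 - 4*x + 4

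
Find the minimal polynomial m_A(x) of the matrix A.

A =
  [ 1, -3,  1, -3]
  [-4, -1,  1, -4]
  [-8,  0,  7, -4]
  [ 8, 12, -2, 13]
x^3 - 15*x^2 + 75*x - 125

The characteristic polynomial is χ_A(x) = (x - 5)^4, so the eigenvalues are known. The minimal polynomial is
  m_A(x) = Π_λ (x − λ)^{k_λ}
where k_λ is the size of the *largest* Jordan block for λ (equivalently, the smallest k with (A − λI)^k v = 0 for every generalised eigenvector v of λ).

  λ = 5: largest Jordan block has size 3, contributing (x − 5)^3

So m_A(x) = (x - 5)^3 = x^3 - 15*x^2 + 75*x - 125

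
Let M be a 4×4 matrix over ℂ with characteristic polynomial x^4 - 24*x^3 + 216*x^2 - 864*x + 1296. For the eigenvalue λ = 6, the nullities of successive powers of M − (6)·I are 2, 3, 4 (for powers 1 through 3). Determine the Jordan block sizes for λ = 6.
Block sizes for λ = 6: [3, 1]

From the dimensions of kernels of powers, the number of Jordan blocks of size at least j is d_j − d_{j−1} where d_j = dim ker(N^j) (with d_0 = 0). Computing the differences gives [2, 1, 1].
The number of blocks of size exactly k is (#blocks of size ≥ k) − (#blocks of size ≥ k + 1), so the partition is: 1 block(s) of size 1, 1 block(s) of size 3.
In nonincreasing order the block sizes are [3, 1].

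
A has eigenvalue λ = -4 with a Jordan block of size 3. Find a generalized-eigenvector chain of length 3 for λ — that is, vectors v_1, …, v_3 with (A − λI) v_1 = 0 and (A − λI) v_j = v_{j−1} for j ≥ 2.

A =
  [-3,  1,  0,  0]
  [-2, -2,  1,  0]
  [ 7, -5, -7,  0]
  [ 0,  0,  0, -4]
A Jordan chain for λ = -4 of length 3:
v_1 = (-1, 1, -4, 0)ᵀ
v_2 = (1, -2, 7, 0)ᵀ
v_3 = (1, 0, 0, 0)ᵀ

Let N = A − (-4)·I. We want v_3 with N^3 v_3 = 0 but N^2 v_3 ≠ 0; then v_{j-1} := N · v_j for j = 3, …, 2.

Pick v_3 = (1, 0, 0, 0)ᵀ.
Then v_2 = N · v_3 = (1, -2, 7, 0)ᵀ.
Then v_1 = N · v_2 = (-1, 1, -4, 0)ᵀ.

Sanity check: (A − (-4)·I) v_1 = (0, 0, 0, 0)ᵀ = 0. ✓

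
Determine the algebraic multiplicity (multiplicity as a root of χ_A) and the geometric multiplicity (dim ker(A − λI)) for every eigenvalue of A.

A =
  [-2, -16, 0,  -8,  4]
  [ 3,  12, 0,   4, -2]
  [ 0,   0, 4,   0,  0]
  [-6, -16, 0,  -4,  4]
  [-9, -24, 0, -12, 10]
λ = 4: alg = 5, geom = 4

Step 1 — factor the characteristic polynomial to read off the algebraic multiplicities:
  χ_A(x) = (x - 4)^5

Step 2 — compute geometric multiplicities via the rank-nullity identity g(λ) = n − rank(A − λI):
  rank(A − (4)·I) = 1, so dim ker(A − (4)·I) = n − 1 = 4

Summary:
  λ = 4: algebraic multiplicity = 5, geometric multiplicity = 4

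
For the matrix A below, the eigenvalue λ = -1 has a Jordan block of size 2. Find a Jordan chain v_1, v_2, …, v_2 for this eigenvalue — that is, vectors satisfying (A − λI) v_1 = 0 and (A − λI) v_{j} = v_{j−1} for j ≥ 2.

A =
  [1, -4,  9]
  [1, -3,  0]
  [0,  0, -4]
A Jordan chain for λ = -1 of length 2:
v_1 = (2, 1, 0)ᵀ
v_2 = (1, 0, 0)ᵀ

Let N = A − (-1)·I. We want v_2 with N^2 v_2 = 0 but N^1 v_2 ≠ 0; then v_{j-1} := N · v_j for j = 2, …, 2.

Pick v_2 = (1, 0, 0)ᵀ.
Then v_1 = N · v_2 = (2, 1, 0)ᵀ.

Sanity check: (A − (-1)·I) v_1 = (0, 0, 0)ᵀ = 0. ✓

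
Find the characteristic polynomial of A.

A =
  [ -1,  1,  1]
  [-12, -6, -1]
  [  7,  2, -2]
x^3 + 9*x^2 + 27*x + 27

Expanding det(x·I − A) (e.g. by cofactor expansion or by noting that A is similar to its Jordan form J, which has the same characteristic polynomial as A) gives
  χ_A(x) = x^3 + 9*x^2 + 27*x + 27
which factors as (x + 3)^3. The eigenvalues (with algebraic multiplicities) are λ = -3 with multiplicity 3.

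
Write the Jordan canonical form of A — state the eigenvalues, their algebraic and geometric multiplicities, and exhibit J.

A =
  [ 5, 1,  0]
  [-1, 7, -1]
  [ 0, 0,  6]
J_3(6)

The characteristic polynomial is
  det(x·I − A) = x^3 - 18*x^2 + 108*x - 216 = (x - 6)^3

Eigenvalues and multiplicities (the geometric multiplicity of λ is n − rank(A − λI), which equals the number of Jordan blocks for λ):
  λ = 6: algebraic multiplicity = 3, geometric multiplicity = 1

Determining the block sizes for each eigenvalue:
  λ = 6: one block (gm = 1), so the single block has size am = 3 → block sizes [3]

Assembling the blocks gives a Jordan form
J =
  [6, 1, 0]
  [0, 6, 1]
  [0, 0, 6]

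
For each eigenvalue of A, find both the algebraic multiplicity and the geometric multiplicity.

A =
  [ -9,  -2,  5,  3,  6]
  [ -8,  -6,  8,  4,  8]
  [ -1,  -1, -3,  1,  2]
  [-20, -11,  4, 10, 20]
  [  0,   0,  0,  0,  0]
λ = -4: alg = 2, geom = 1; λ = 0: alg = 3, geom = 2

Step 1 — factor the characteristic polynomial to read off the algebraic multiplicities:
  χ_A(x) = x^3*(x + 4)^2

Step 2 — compute geometric multiplicities via the rank-nullity identity g(λ) = n − rank(A − λI):
  rank(A − (-4)·I) = 4, so dim ker(A − (-4)·I) = n − 4 = 1
  rank(A − (0)·I) = 3, so dim ker(A − (0)·I) = n − 3 = 2

Summary:
  λ = -4: algebraic multiplicity = 2, geometric multiplicity = 1
  λ = 0: algebraic multiplicity = 3, geometric multiplicity = 2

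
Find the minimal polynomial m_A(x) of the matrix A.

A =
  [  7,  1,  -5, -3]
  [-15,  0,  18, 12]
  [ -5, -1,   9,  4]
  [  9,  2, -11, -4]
x^3 - 9*x^2 + 27*x - 27

The characteristic polynomial is χ_A(x) = (x - 3)^4, so the eigenvalues are known. The minimal polynomial is
  m_A(x) = Π_λ (x − λ)^{k_λ}
where k_λ is the size of the *largest* Jordan block for λ (equivalently, the smallest k with (A − λI)^k v = 0 for every generalised eigenvector v of λ).

  λ = 3: largest Jordan block has size 3, contributing (x − 3)^3

So m_A(x) = (x - 3)^3 = x^3 - 9*x^2 + 27*x - 27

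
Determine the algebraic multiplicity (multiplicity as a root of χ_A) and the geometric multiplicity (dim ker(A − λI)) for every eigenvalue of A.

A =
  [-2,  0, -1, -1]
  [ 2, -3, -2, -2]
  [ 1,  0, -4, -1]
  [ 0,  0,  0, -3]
λ = -3: alg = 4, geom = 3

Step 1 — factor the characteristic polynomial to read off the algebraic multiplicities:
  χ_A(x) = (x + 3)^4

Step 2 — compute geometric multiplicities via the rank-nullity identity g(λ) = n − rank(A − λI):
  rank(A − (-3)·I) = 1, so dim ker(A − (-3)·I) = n − 1 = 3

Summary:
  λ = -3: algebraic multiplicity = 4, geometric multiplicity = 3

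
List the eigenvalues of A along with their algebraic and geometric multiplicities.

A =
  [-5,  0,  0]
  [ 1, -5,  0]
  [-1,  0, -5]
λ = -5: alg = 3, geom = 2

Step 1 — factor the characteristic polynomial to read off the algebraic multiplicities:
  χ_A(x) = (x + 5)^3

Step 2 — compute geometric multiplicities via the rank-nullity identity g(λ) = n − rank(A − λI):
  rank(A − (-5)·I) = 1, so dim ker(A − (-5)·I) = n − 1 = 2

Summary:
  λ = -5: algebraic multiplicity = 3, geometric multiplicity = 2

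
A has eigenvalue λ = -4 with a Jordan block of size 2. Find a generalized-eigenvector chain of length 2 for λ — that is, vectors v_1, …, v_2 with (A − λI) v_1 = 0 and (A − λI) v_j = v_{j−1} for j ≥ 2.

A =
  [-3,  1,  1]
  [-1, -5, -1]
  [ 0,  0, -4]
A Jordan chain for λ = -4 of length 2:
v_1 = (1, -1, 0)ᵀ
v_2 = (1, 0, 0)ᵀ

Let N = A − (-4)·I. We want v_2 with N^2 v_2 = 0 but N^1 v_2 ≠ 0; then v_{j-1} := N · v_j for j = 2, …, 2.

Pick v_2 = (1, 0, 0)ᵀ.
Then v_1 = N · v_2 = (1, -1, 0)ᵀ.

Sanity check: (A − (-4)·I) v_1 = (0, 0, 0)ᵀ = 0. ✓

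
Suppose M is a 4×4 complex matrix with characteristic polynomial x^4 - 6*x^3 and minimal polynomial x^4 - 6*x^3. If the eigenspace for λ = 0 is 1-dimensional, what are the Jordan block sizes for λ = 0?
Block sizes for λ = 0: [3]

Step 1 — from the characteristic polynomial, algebraic multiplicity of λ = 0 is 3. From dim ker(M − (0)·I) = 1, there are exactly 1 Jordan blocks for λ = 0.
Step 2 — from the minimal polynomial, the factor (x − 0)^3 tells us the largest block for λ = 0 has size 3.
Step 3 — with total size 3, 1 blocks, and largest block 3, the block sizes (in nonincreasing order) are [3].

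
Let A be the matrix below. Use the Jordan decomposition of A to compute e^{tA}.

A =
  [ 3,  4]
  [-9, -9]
e^{tA} =
  [6*t*exp(-3*t) + exp(-3*t), 4*t*exp(-3*t)]
  [-9*t*exp(-3*t), -6*t*exp(-3*t) + exp(-3*t)]

Strategy: write A = P · J · P⁻¹ where J is a Jordan canonical form, so e^{tA} = P · e^{tJ} · P⁻¹, and e^{tJ} can be computed block-by-block.

A has Jordan form
J =
  [-3,  1]
  [ 0, -3]
(up to reordering of blocks).

Per-block formulas:
  For a 2×2 Jordan block J_2(-3): exp(t · J_2(-3)) = e^(-3t)·(I + t·N), where N is the 2×2 nilpotent shift.

After assembling e^{tJ} and conjugating by P, we get:

e^{tA} =
  [6*t*exp(-3*t) + exp(-3*t), 4*t*exp(-3*t)]
  [-9*t*exp(-3*t), -6*t*exp(-3*t) + exp(-3*t)]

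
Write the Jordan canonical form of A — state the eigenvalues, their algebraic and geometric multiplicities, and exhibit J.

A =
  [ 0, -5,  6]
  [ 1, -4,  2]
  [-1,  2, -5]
J_3(-3)

The characteristic polynomial is
  det(x·I − A) = x^3 + 9*x^2 + 27*x + 27 = (x + 3)^3

Eigenvalues and multiplicities (the geometric multiplicity of λ is n − rank(A − λI), which equals the number of Jordan blocks for λ):
  λ = -3: algebraic multiplicity = 3, geometric multiplicity = 1

Determining the block sizes for each eigenvalue:
  λ = -3: one block (gm = 1), so the single block has size am = 3 → block sizes [3]

Assembling the blocks gives a Jordan form
J =
  [-3,  1,  0]
  [ 0, -3,  1]
  [ 0,  0, -3]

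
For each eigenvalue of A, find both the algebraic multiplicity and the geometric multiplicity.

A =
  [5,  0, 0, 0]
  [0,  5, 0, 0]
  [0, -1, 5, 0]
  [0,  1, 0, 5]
λ = 5: alg = 4, geom = 3

Step 1 — factor the characteristic polynomial to read off the algebraic multiplicities:
  χ_A(x) = (x - 5)^4

Step 2 — compute geometric multiplicities via the rank-nullity identity g(λ) = n − rank(A − λI):
  rank(A − (5)·I) = 1, so dim ker(A − (5)·I) = n − 1 = 3

Summary:
  λ = 5: algebraic multiplicity = 4, geometric multiplicity = 3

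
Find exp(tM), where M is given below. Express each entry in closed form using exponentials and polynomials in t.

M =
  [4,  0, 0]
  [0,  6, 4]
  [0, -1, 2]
e^{tM} =
  [exp(4*t), 0, 0]
  [0, 2*t*exp(4*t) + exp(4*t), 4*t*exp(4*t)]
  [0, -t*exp(4*t), -2*t*exp(4*t) + exp(4*t)]

Strategy: write M = P · J · P⁻¹ where J is a Jordan canonical form, so e^{tM} = P · e^{tJ} · P⁻¹, and e^{tJ} can be computed block-by-block.

M has Jordan form
J =
  [4, 1, 0]
  [0, 4, 0]
  [0, 0, 4]
(up to reordering of blocks).

Per-block formulas:
  For a 2×2 Jordan block J_2(4): exp(t · J_2(4)) = e^(4t)·(I + t·N), where N is the 2×2 nilpotent shift.
  For a 1×1 block at λ = 4: exp(t · [4]) = [e^(4t)].

After assembling e^{tJ} and conjugating by P, we get:

e^{tM} =
  [exp(4*t), 0, 0]
  [0, 2*t*exp(4*t) + exp(4*t), 4*t*exp(4*t)]
  [0, -t*exp(4*t), -2*t*exp(4*t) + exp(4*t)]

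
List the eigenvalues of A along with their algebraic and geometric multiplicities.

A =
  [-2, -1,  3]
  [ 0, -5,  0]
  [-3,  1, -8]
λ = -5: alg = 3, geom = 2

Step 1 — factor the characteristic polynomial to read off the algebraic multiplicities:
  χ_A(x) = (x + 5)^3

Step 2 — compute geometric multiplicities via the rank-nullity identity g(λ) = n − rank(A − λI):
  rank(A − (-5)·I) = 1, so dim ker(A − (-5)·I) = n − 1 = 2

Summary:
  λ = -5: algebraic multiplicity = 3, geometric multiplicity = 2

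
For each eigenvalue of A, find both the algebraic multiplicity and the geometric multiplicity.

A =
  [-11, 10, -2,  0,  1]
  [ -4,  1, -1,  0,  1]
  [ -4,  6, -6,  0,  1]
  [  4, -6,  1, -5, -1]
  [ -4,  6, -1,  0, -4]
λ = -5: alg = 5, geom = 3

Step 1 — factor the characteristic polynomial to read off the algebraic multiplicities:
  χ_A(x) = (x + 5)^5

Step 2 — compute geometric multiplicities via the rank-nullity identity g(λ) = n − rank(A − λI):
  rank(A − (-5)·I) = 2, so dim ker(A − (-5)·I) = n − 2 = 3

Summary:
  λ = -5: algebraic multiplicity = 5, geometric multiplicity = 3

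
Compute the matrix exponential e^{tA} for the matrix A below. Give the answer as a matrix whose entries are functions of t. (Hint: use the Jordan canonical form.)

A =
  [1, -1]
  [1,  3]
e^{tA} =
  [-t*exp(2*t) + exp(2*t), -t*exp(2*t)]
  [t*exp(2*t), t*exp(2*t) + exp(2*t)]

Strategy: write A = P · J · P⁻¹ where J is a Jordan canonical form, so e^{tA} = P · e^{tJ} · P⁻¹, and e^{tJ} can be computed block-by-block.

A has Jordan form
J =
  [2, 1]
  [0, 2]
(up to reordering of blocks).

Per-block formulas:
  For a 2×2 Jordan block J_2(2): exp(t · J_2(2)) = e^(2t)·(I + t·N), where N is the 2×2 nilpotent shift.

After assembling e^{tJ} and conjugating by P, we get:

e^{tA} =
  [-t*exp(2*t) + exp(2*t), -t*exp(2*t)]
  [t*exp(2*t), t*exp(2*t) + exp(2*t)]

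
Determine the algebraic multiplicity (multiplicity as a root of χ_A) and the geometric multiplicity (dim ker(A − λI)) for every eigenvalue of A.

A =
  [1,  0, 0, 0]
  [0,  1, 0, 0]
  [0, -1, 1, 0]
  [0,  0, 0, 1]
λ = 1: alg = 4, geom = 3

Step 1 — factor the characteristic polynomial to read off the algebraic multiplicities:
  χ_A(x) = (x - 1)^4

Step 2 — compute geometric multiplicities via the rank-nullity identity g(λ) = n − rank(A − λI):
  rank(A − (1)·I) = 1, so dim ker(A − (1)·I) = n − 1 = 3

Summary:
  λ = 1: algebraic multiplicity = 4, geometric multiplicity = 3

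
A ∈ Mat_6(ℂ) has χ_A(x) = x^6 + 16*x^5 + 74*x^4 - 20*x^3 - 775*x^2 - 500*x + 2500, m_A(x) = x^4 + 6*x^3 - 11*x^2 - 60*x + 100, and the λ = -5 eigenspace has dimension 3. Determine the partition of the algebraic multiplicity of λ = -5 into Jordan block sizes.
Block sizes for λ = -5: [2, 1, 1]

Step 1 — from the characteristic polynomial, algebraic multiplicity of λ = -5 is 4. From dim ker(A − (-5)·I) = 3, there are exactly 3 Jordan blocks for λ = -5.
Step 2 — from the minimal polynomial, the factor (x + 5)^2 tells us the largest block for λ = -5 has size 2.
Step 3 — with total size 4, 3 blocks, and largest block 2, the block sizes (in nonincreasing order) are [2, 1, 1].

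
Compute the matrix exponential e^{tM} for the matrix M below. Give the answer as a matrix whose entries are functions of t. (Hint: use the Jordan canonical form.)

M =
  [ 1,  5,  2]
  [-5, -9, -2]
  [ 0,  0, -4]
e^{tM} =
  [5*t*exp(-4*t) + exp(-4*t), 5*t*exp(-4*t), 2*t*exp(-4*t)]
  [-5*t*exp(-4*t), -5*t*exp(-4*t) + exp(-4*t), -2*t*exp(-4*t)]
  [0, 0, exp(-4*t)]

Strategy: write M = P · J · P⁻¹ where J is a Jordan canonical form, so e^{tM} = P · e^{tJ} · P⁻¹, and e^{tJ} can be computed block-by-block.

M has Jordan form
J =
  [-4,  1,  0]
  [ 0, -4,  0]
  [ 0,  0, -4]
(up to reordering of blocks).

Per-block formulas:
  For a 1×1 block at λ = -4: exp(t · [-4]) = [e^(-4t)].
  For a 2×2 Jordan block J_2(-4): exp(t · J_2(-4)) = e^(-4t)·(I + t·N), where N is the 2×2 nilpotent shift.

After assembling e^{tJ} and conjugating by P, we get:

e^{tM} =
  [5*t*exp(-4*t) + exp(-4*t), 5*t*exp(-4*t), 2*t*exp(-4*t)]
  [-5*t*exp(-4*t), -5*t*exp(-4*t) + exp(-4*t), -2*t*exp(-4*t)]
  [0, 0, exp(-4*t)]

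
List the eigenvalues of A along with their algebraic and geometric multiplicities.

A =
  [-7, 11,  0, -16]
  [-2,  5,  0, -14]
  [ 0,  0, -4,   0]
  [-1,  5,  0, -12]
λ = -5: alg = 2, geom = 1; λ = -4: alg = 2, geom = 2

Step 1 — factor the characteristic polynomial to read off the algebraic multiplicities:
  χ_A(x) = (x + 4)^2*(x + 5)^2

Step 2 — compute geometric multiplicities via the rank-nullity identity g(λ) = n − rank(A − λI):
  rank(A − (-5)·I) = 3, so dim ker(A − (-5)·I) = n − 3 = 1
  rank(A − (-4)·I) = 2, so dim ker(A − (-4)·I) = n − 2 = 2

Summary:
  λ = -5: algebraic multiplicity = 2, geometric multiplicity = 1
  λ = -4: algebraic multiplicity = 2, geometric multiplicity = 2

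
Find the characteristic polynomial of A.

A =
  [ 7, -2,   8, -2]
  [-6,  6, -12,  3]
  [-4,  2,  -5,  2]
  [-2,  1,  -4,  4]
x^4 - 12*x^3 + 54*x^2 - 108*x + 81

Expanding det(x·I − A) (e.g. by cofactor expansion or by noting that A is similar to its Jordan form J, which has the same characteristic polynomial as A) gives
  χ_A(x) = x^4 - 12*x^3 + 54*x^2 - 108*x + 81
which factors as (x - 3)^4. The eigenvalues (with algebraic multiplicities) are λ = 3 with multiplicity 4.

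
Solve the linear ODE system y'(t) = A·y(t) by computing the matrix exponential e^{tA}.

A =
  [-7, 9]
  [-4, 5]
e^{tA} =
  [-6*t*exp(-t) + exp(-t), 9*t*exp(-t)]
  [-4*t*exp(-t), 6*t*exp(-t) + exp(-t)]

Strategy: write A = P · J · P⁻¹ where J is a Jordan canonical form, so e^{tA} = P · e^{tJ} · P⁻¹, and e^{tJ} can be computed block-by-block.

A has Jordan form
J =
  [-1,  1]
  [ 0, -1]
(up to reordering of blocks).

Per-block formulas:
  For a 2×2 Jordan block J_2(-1): exp(t · J_2(-1)) = e^(-1t)·(I + t·N), where N is the 2×2 nilpotent shift.

After assembling e^{tJ} and conjugating by P, we get:

e^{tA} =
  [-6*t*exp(-t) + exp(-t), 9*t*exp(-t)]
  [-4*t*exp(-t), 6*t*exp(-t) + exp(-t)]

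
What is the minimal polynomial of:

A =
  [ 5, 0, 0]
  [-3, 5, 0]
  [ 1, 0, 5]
x^2 - 10*x + 25

The characteristic polynomial is χ_A(x) = (x - 5)^3, so the eigenvalues are known. The minimal polynomial is
  m_A(x) = Π_λ (x − λ)^{k_λ}
where k_λ is the size of the *largest* Jordan block for λ (equivalently, the smallest k with (A − λI)^k v = 0 for every generalised eigenvector v of λ).

  λ = 5: largest Jordan block has size 2, contributing (x − 5)^2

So m_A(x) = (x - 5)^2 = x^2 - 10*x + 25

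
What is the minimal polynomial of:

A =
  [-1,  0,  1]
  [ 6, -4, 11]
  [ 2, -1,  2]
x^3 + 3*x^2 + 3*x + 1

The characteristic polynomial is χ_A(x) = (x + 1)^3, so the eigenvalues are known. The minimal polynomial is
  m_A(x) = Π_λ (x − λ)^{k_λ}
where k_λ is the size of the *largest* Jordan block for λ (equivalently, the smallest k with (A − λI)^k v = 0 for every generalised eigenvector v of λ).

  λ = -1: largest Jordan block has size 3, contributing (x + 1)^3

So m_A(x) = (x + 1)^3 = x^3 + 3*x^2 + 3*x + 1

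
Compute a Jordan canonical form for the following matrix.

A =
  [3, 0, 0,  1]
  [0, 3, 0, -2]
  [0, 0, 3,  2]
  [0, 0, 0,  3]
J_2(3) ⊕ J_1(3) ⊕ J_1(3)

The characteristic polynomial is
  det(x·I − A) = x^4 - 12*x^3 + 54*x^2 - 108*x + 81 = (x - 3)^4

Eigenvalues and multiplicities (the geometric multiplicity of λ is n − rank(A − λI), which equals the number of Jordan blocks for λ):
  λ = 3: algebraic multiplicity = 4, geometric multiplicity = 3

Determining the block sizes for each eigenvalue:
  λ = 3: 3 blocks summing to 4 forces exactly one block of size 2 and the rest size 1 → block sizes [2, 1, 1]

Assembling the blocks gives a Jordan form
J =
  [3, 1, 0, 0]
  [0, 3, 0, 0]
  [0, 0, 3, 0]
  [0, 0, 0, 3]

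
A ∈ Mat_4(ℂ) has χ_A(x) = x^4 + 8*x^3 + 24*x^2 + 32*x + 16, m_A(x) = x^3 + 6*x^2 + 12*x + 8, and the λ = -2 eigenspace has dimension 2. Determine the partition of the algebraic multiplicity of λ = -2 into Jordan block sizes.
Block sizes for λ = -2: [3, 1]

Step 1 — from the characteristic polynomial, algebraic multiplicity of λ = -2 is 4. From dim ker(A − (-2)·I) = 2, there are exactly 2 Jordan blocks for λ = -2.
Step 2 — from the minimal polynomial, the factor (x + 2)^3 tells us the largest block for λ = -2 has size 3.
Step 3 — with total size 4, 2 blocks, and largest block 3, the block sizes (in nonincreasing order) are [3, 1].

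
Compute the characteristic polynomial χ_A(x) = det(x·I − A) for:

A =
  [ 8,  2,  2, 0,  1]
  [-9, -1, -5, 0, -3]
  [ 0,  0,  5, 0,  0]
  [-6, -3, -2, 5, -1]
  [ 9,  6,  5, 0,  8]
x^5 - 25*x^4 + 250*x^3 - 1250*x^2 + 3125*x - 3125

Expanding det(x·I − A) (e.g. by cofactor expansion or by noting that A is similar to its Jordan form J, which has the same characteristic polynomial as A) gives
  χ_A(x) = x^5 - 25*x^4 + 250*x^3 - 1250*x^2 + 3125*x - 3125
which factors as (x - 5)^5. The eigenvalues (with algebraic multiplicities) are λ = 5 with multiplicity 5.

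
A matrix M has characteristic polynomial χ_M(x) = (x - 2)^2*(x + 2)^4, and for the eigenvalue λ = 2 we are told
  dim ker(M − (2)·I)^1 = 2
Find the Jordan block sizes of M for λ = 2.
Block sizes for λ = 2: [1, 1]

From the dimensions of kernels of powers, the number of Jordan blocks of size at least j is d_j − d_{j−1} where d_j = dim ker(N^j) (with d_0 = 0). Computing the differences gives [2].
The number of blocks of size exactly k is (#blocks of size ≥ k) − (#blocks of size ≥ k + 1), so the partition is: 2 block(s) of size 1.
In nonincreasing order the block sizes are [1, 1].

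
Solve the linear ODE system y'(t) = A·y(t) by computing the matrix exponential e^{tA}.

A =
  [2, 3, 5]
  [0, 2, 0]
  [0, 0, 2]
e^{tA} =
  [exp(2*t), 3*t*exp(2*t), 5*t*exp(2*t)]
  [0, exp(2*t), 0]
  [0, 0, exp(2*t)]

Strategy: write A = P · J · P⁻¹ where J is a Jordan canonical form, so e^{tA} = P · e^{tJ} · P⁻¹, and e^{tJ} can be computed block-by-block.

A has Jordan form
J =
  [2, 1, 0]
  [0, 2, 0]
  [0, 0, 2]
(up to reordering of blocks).

Per-block formulas:
  For a 1×1 block at λ = 2: exp(t · [2]) = [e^(2t)].
  For a 2×2 Jordan block J_2(2): exp(t · J_2(2)) = e^(2t)·(I + t·N), where N is the 2×2 nilpotent shift.

After assembling e^{tJ} and conjugating by P, we get:

e^{tA} =
  [exp(2*t), 3*t*exp(2*t), 5*t*exp(2*t)]
  [0, exp(2*t), 0]
  [0, 0, exp(2*t)]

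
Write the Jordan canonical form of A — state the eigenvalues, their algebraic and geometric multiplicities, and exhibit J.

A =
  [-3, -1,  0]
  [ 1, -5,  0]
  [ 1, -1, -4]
J_2(-4) ⊕ J_1(-4)

The characteristic polynomial is
  det(x·I − A) = x^3 + 12*x^2 + 48*x + 64 = (x + 4)^3

Eigenvalues and multiplicities (the geometric multiplicity of λ is n − rank(A − λI), which equals the number of Jordan blocks for λ):
  λ = -4: algebraic multiplicity = 3, geometric multiplicity = 2

Determining the block sizes for each eigenvalue:
  λ = -4: 2 blocks summing to 3 forces exactly one block of size 2 and the rest size 1 → block sizes [2, 1]

Assembling the blocks gives a Jordan form
J =
  [-4,  1,  0]
  [ 0, -4,  0]
  [ 0,  0, -4]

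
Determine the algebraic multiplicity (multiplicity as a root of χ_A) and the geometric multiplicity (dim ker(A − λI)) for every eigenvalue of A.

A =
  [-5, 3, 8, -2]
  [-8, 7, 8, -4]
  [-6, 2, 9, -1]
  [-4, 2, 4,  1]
λ = 3: alg = 4, geom = 2

Step 1 — factor the characteristic polynomial to read off the algebraic multiplicities:
  χ_A(x) = (x - 3)^4

Step 2 — compute geometric multiplicities via the rank-nullity identity g(λ) = n − rank(A − λI):
  rank(A − (3)·I) = 2, so dim ker(A − (3)·I) = n − 2 = 2

Summary:
  λ = 3: algebraic multiplicity = 4, geometric multiplicity = 2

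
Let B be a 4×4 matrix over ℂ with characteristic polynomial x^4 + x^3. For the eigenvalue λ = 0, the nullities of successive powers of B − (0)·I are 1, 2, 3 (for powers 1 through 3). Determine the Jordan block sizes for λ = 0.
Block sizes for λ = 0: [3]

From the dimensions of kernels of powers, the number of Jordan blocks of size at least j is d_j − d_{j−1} where d_j = dim ker(N^j) (with d_0 = 0). Computing the differences gives [1, 1, 1].
The number of blocks of size exactly k is (#blocks of size ≥ k) − (#blocks of size ≥ k + 1), so the partition is: 1 block(s) of size 3.
In nonincreasing order the block sizes are [3].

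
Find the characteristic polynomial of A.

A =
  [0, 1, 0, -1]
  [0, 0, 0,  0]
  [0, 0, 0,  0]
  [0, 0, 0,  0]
x^4

Expanding det(x·I − A) (e.g. by cofactor expansion or by noting that A is similar to its Jordan form J, which has the same characteristic polynomial as A) gives
  χ_A(x) = x^4
which factors as x^4. The eigenvalues (with algebraic multiplicities) are λ = 0 with multiplicity 4.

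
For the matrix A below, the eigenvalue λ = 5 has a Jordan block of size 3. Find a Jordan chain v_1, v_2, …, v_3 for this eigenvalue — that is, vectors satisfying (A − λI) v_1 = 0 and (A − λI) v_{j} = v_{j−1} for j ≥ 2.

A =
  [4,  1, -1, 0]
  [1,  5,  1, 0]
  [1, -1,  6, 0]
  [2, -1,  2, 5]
A Jordan chain for λ = 5 of length 3:
v_1 = (1, 0, -1, -1)ᵀ
v_2 = (-1, 1, 1, 2)ᵀ
v_3 = (1, 0, 0, 0)ᵀ

Let N = A − (5)·I. We want v_3 with N^3 v_3 = 0 but N^2 v_3 ≠ 0; then v_{j-1} := N · v_j for j = 3, …, 2.

Pick v_3 = (1, 0, 0, 0)ᵀ.
Then v_2 = N · v_3 = (-1, 1, 1, 2)ᵀ.
Then v_1 = N · v_2 = (1, 0, -1, -1)ᵀ.

Sanity check: (A − (5)·I) v_1 = (0, 0, 0, 0)ᵀ = 0. ✓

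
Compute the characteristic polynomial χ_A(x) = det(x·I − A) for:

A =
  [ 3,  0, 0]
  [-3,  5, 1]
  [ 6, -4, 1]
x^3 - 9*x^2 + 27*x - 27

Expanding det(x·I − A) (e.g. by cofactor expansion or by noting that A is similar to its Jordan form J, which has the same characteristic polynomial as A) gives
  χ_A(x) = x^3 - 9*x^2 + 27*x - 27
which factors as (x - 3)^3. The eigenvalues (with algebraic multiplicities) are λ = 3 with multiplicity 3.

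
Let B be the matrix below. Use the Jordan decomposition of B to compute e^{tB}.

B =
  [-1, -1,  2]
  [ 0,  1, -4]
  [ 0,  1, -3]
e^{tB} =
  [exp(-t), -t*exp(-t), 2*t*exp(-t)]
  [0, 2*t*exp(-t) + exp(-t), -4*t*exp(-t)]
  [0, t*exp(-t), -2*t*exp(-t) + exp(-t)]

Strategy: write B = P · J · P⁻¹ where J is a Jordan canonical form, so e^{tB} = P · e^{tJ} · P⁻¹, and e^{tJ} can be computed block-by-block.

B has Jordan form
J =
  [-1,  1,  0]
  [ 0, -1,  0]
  [ 0,  0, -1]
(up to reordering of blocks).

Per-block formulas:
  For a 1×1 block at λ = -1: exp(t · [-1]) = [e^(-1t)].
  For a 2×2 Jordan block J_2(-1): exp(t · J_2(-1)) = e^(-1t)·(I + t·N), where N is the 2×2 nilpotent shift.

After assembling e^{tJ} and conjugating by P, we get:

e^{tB} =
  [exp(-t), -t*exp(-t), 2*t*exp(-t)]
  [0, 2*t*exp(-t) + exp(-t), -4*t*exp(-t)]
  [0, t*exp(-t), -2*t*exp(-t) + exp(-t)]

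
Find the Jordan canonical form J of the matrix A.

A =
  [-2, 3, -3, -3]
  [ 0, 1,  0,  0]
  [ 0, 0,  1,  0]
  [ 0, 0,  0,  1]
J_1(-2) ⊕ J_1(1) ⊕ J_1(1) ⊕ J_1(1)

The characteristic polynomial is
  det(x·I − A) = x^4 - x^3 - 3*x^2 + 5*x - 2 = (x - 1)^3*(x + 2)

Eigenvalues and multiplicities (the geometric multiplicity of λ is n − rank(A − λI), which equals the number of Jordan blocks for λ):
  λ = -2: algebraic multiplicity = 1, geometric multiplicity = 1
  λ = 1: algebraic multiplicity = 3, geometric multiplicity = 3

Determining the block sizes for each eigenvalue:
  λ = -2: one block (gm = 1), so the single block has size am = 1 → block sizes [1]
  λ = 1: gm = am = 3, so every block has size 1 → block sizes [1, 1, 1]

Assembling the blocks gives a Jordan form
J =
  [-2, 0, 0, 0]
  [ 0, 1, 0, 0]
  [ 0, 0, 1, 0]
  [ 0, 0, 0, 1]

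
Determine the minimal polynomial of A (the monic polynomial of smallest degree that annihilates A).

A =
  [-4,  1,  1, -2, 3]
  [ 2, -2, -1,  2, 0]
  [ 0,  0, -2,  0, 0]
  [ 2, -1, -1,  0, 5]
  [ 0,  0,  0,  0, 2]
x^4 + 4*x^3 - 16*x - 16

The characteristic polynomial is χ_A(x) = (x - 2)*(x + 2)^4, so the eigenvalues are known. The minimal polynomial is
  m_A(x) = Π_λ (x − λ)^{k_λ}
where k_λ is the size of the *largest* Jordan block for λ (equivalently, the smallest k with (A − λI)^k v = 0 for every generalised eigenvector v of λ).

  λ = -2: largest Jordan block has size 3, contributing (x + 2)^3
  λ = 2: largest Jordan block has size 1, contributing (x − 2)

So m_A(x) = (x - 2)*(x + 2)^3 = x^4 + 4*x^3 - 16*x - 16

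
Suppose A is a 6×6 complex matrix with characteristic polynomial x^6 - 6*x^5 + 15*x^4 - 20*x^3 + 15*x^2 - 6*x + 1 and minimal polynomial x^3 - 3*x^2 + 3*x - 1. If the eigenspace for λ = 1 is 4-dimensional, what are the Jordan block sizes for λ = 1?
Block sizes for λ = 1: [3, 1, 1, 1]

Step 1 — from the characteristic polynomial, algebraic multiplicity of λ = 1 is 6. From dim ker(A − (1)·I) = 4, there are exactly 4 Jordan blocks for λ = 1.
Step 2 — from the minimal polynomial, the factor (x − 1)^3 tells us the largest block for λ = 1 has size 3.
Step 3 — with total size 6, 4 blocks, and largest block 3, the block sizes (in nonincreasing order) are [3, 1, 1, 1].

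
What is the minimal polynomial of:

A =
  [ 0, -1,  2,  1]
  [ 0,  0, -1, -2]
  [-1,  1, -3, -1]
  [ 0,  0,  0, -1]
x^3 + 3*x^2 + 3*x + 1

The characteristic polynomial is χ_A(x) = (x + 1)^4, so the eigenvalues are known. The minimal polynomial is
  m_A(x) = Π_λ (x − λ)^{k_λ}
where k_λ is the size of the *largest* Jordan block for λ (equivalently, the smallest k with (A − λI)^k v = 0 for every generalised eigenvector v of λ).

  λ = -1: largest Jordan block has size 3, contributing (x + 1)^3

So m_A(x) = (x + 1)^3 = x^3 + 3*x^2 + 3*x + 1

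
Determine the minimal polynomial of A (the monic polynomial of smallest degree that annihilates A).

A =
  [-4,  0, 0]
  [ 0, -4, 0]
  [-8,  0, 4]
x^2 - 16

The characteristic polynomial is χ_A(x) = (x - 4)*(x + 4)^2, so the eigenvalues are known. The minimal polynomial is
  m_A(x) = Π_λ (x − λ)^{k_λ}
where k_λ is the size of the *largest* Jordan block for λ (equivalently, the smallest k with (A − λI)^k v = 0 for every generalised eigenvector v of λ).

  λ = -4: largest Jordan block has size 1, contributing (x + 4)
  λ = 4: largest Jordan block has size 1, contributing (x − 4)

So m_A(x) = (x - 4)*(x + 4) = x^2 - 16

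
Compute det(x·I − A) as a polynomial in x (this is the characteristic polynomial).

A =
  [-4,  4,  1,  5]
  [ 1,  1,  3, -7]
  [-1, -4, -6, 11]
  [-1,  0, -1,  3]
x^4 + 6*x^3 + 12*x^2 + 10*x + 3

Expanding det(x·I − A) (e.g. by cofactor expansion or by noting that A is similar to its Jordan form J, which has the same characteristic polynomial as A) gives
  χ_A(x) = x^4 + 6*x^3 + 12*x^2 + 10*x + 3
which factors as (x + 1)^3*(x + 3). The eigenvalues (with algebraic multiplicities) are λ = -3 with multiplicity 1, λ = -1 with multiplicity 3.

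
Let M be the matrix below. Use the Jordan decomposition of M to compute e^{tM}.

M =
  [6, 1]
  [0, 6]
e^{tM} =
  [exp(6*t), t*exp(6*t)]
  [0, exp(6*t)]

Strategy: write M = P · J · P⁻¹ where J is a Jordan canonical form, so e^{tM} = P · e^{tJ} · P⁻¹, and e^{tJ} can be computed block-by-block.

M has Jordan form
J =
  [6, 1]
  [0, 6]
(up to reordering of blocks).

Per-block formulas:
  For a 2×2 Jordan block J_2(6): exp(t · J_2(6)) = e^(6t)·(I + t·N), where N is the 2×2 nilpotent shift.

After assembling e^{tJ} and conjugating by P, we get:

e^{tM} =
  [exp(6*t), t*exp(6*t)]
  [0, exp(6*t)]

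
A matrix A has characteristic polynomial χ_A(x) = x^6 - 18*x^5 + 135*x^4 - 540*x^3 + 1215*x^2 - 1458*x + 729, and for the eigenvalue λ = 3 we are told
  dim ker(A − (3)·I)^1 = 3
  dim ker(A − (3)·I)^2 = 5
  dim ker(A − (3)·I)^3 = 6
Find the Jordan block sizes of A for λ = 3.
Block sizes for λ = 3: [3, 2, 1]

From the dimensions of kernels of powers, the number of Jordan blocks of size at least j is d_j − d_{j−1} where d_j = dim ker(N^j) (with d_0 = 0). Computing the differences gives [3, 2, 1].
The number of blocks of size exactly k is (#blocks of size ≥ k) − (#blocks of size ≥ k + 1), so the partition is: 1 block(s) of size 1, 1 block(s) of size 2, 1 block(s) of size 3.
In nonincreasing order the block sizes are [3, 2, 1].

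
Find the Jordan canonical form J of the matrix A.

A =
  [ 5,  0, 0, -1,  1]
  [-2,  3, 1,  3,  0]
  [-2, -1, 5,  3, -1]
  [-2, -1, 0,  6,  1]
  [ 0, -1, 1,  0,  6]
J_3(5) ⊕ J_2(5)

The characteristic polynomial is
  det(x·I − A) = x^5 - 25*x^4 + 250*x^3 - 1250*x^2 + 3125*x - 3125 = (x - 5)^5

Eigenvalues and multiplicities (the geometric multiplicity of λ is n − rank(A − λI), which equals the number of Jordan blocks for λ):
  λ = 5: algebraic multiplicity = 5, geometric multiplicity = 2

Determining the block sizes for each eigenvalue:
  λ = 5: with am = 5 and gm = 2, the partition is not yet determined (e.g. several partitions of 5 into 2 parts exist). Let N = A − (5)·I. Computing rank(N^1) = 3, rank(N^2) = 1, rank(N^3) = 0; the number of blocks of size ≥ j is rank(N^{j−1}) − rank(N^j), giving [2, 2, 1]. So we have 1 block(s) of size 3, 1 block(s) of size 2 → block sizes [3, 2]

Assembling the blocks gives a Jordan form
J =
  [5, 1, 0, 0, 0]
  [0, 5, 1, 0, 0]
  [0, 0, 5, 0, 0]
  [0, 0, 0, 5, 1]
  [0, 0, 0, 0, 5]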